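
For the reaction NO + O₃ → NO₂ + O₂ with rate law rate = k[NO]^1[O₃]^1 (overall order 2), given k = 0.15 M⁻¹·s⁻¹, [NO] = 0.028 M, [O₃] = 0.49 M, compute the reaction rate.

0.002058 M/s

Step 1: The rate law is rate = k[NO]^1[O₃]^1, overall order = 1+1 = 2
Step 2: Substitute values: rate = 0.15 × (0.028)^1 × (0.49)^1
Step 3: rate = 0.15 × 0.028 × 0.49 = 0.002058 M/s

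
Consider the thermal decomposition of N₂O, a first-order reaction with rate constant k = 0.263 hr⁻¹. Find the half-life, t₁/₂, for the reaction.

2.636 hr

Step 1: For a first-order reaction, t₁/₂ = ln(2)/k
Step 2: t₁/₂ = ln(2)/0.263
Step 3: t₁/₂ = 0.6931/0.263 = 2.636 hr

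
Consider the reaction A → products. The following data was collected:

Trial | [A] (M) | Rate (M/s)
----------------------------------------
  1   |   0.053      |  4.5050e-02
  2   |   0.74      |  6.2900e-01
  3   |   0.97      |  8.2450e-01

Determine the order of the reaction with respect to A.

first order (1)

Step 1: Compare trials to find order n where rate₂/rate₁ = ([A]₂/[A]₁)^n
Step 2: rate₂/rate₁ = 6.2900e-01/4.5050e-02 = 13.96
Step 3: [A]₂/[A]₁ = 0.74/0.053 = 13.96
Step 4: n = ln(13.96)/ln(13.96) = 1.00 ≈ 1
Step 5: The reaction is first order in A.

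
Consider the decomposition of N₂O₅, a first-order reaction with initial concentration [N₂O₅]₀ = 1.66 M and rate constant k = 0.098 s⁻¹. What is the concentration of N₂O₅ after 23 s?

0.1743 M

Step 1: For a first-order reaction: [N₂O₅] = [N₂O₅]₀ × e^(-kt)
Step 2: [N₂O₅] = 1.66 × e^(-0.098 × 23)
Step 3: [N₂O₅] = 1.66 × e^(-2.254)
Step 4: [N₂O₅] = 1.66 × 0.104978 = 0.1743 M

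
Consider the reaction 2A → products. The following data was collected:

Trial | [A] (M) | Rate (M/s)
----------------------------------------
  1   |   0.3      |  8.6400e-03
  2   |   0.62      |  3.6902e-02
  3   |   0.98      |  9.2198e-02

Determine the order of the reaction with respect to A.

second order (2)

Step 1: Compare trials to find order n where rate₂/rate₁ = ([A]₂/[A]₁)^n
Step 2: rate₂/rate₁ = 3.6902e-02/8.6400e-03 = 4.271
Step 3: [A]₂/[A]₁ = 0.62/0.3 = 2.067
Step 4: n = ln(4.271)/ln(2.067) = 2.00 ≈ 2
Step 5: The reaction is second order in A.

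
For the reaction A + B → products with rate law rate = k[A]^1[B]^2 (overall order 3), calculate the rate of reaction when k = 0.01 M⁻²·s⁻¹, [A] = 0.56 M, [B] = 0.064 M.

2.294e-05 M/s

Step 1: The rate law is rate = k[A]^1[B]^2, overall order = 1+2 = 3
Step 2: Substitute values: rate = 0.01 × (0.56)^1 × (0.064)^2
Step 3: rate = 0.01 × 0.56 × 0.004096 = 2.29376e-05 M/s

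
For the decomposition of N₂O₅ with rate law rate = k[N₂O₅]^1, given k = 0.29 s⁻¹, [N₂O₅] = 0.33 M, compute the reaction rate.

0.0957 M/s

Step 1: Identify the rate law: rate = k[N₂O₅]^1
Step 2: Substitute values: rate = 0.29 × (0.33)^1
Step 3: Calculate: rate = 0.29 × 0.33 = 0.0957 M/s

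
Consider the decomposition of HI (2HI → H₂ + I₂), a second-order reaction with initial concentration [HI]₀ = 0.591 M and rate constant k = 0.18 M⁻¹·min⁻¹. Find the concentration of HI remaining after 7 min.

0.3387 M

Step 1: For a second-order reaction: 1/[HI] = 1/[HI]₀ + kt
Step 2: 1/[HI] = 1/0.591 + 0.18 × 7
Step 3: 1/[HI] = 1.692 + 1.26 = 2.952
Step 4: [HI] = 1/2.952 = 0.3387 M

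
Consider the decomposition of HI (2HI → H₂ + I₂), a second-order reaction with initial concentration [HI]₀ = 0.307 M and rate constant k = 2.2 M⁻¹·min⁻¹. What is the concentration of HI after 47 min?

0.009376 M

Step 1: For a second-order reaction: 1/[HI] = 1/[HI]₀ + kt
Step 2: 1/[HI] = 1/0.307 + 2.2 × 47
Step 3: 1/[HI] = 3.257 + 103.4 = 106.7
Step 4: [HI] = 1/106.7 = 0.009376 M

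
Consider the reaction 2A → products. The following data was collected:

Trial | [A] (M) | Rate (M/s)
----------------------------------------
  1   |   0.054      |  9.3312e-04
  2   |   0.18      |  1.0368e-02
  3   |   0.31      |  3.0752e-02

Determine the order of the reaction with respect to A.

second order (2)

Step 1: Compare trials to find order n where rate₂/rate₁ = ([A]₂/[A]₁)^n
Step 2: rate₂/rate₁ = 1.0368e-02/9.3312e-04 = 11.11
Step 3: [A]₂/[A]₁ = 0.18/0.054 = 3.333
Step 4: n = ln(11.11)/ln(3.333) = 2.00 ≈ 2
Step 5: The reaction is second order in A.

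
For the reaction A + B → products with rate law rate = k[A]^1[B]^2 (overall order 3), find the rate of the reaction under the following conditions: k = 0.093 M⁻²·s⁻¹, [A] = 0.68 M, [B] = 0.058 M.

0.0002127 M/s

Step 1: The rate law is rate = k[A]^1[B]^2, overall order = 1+2 = 3
Step 2: Substitute values: rate = 0.093 × (0.68)^1 × (0.058)^2
Step 3: rate = 0.093 × 0.68 × 0.003364 = 0.000212739 M/s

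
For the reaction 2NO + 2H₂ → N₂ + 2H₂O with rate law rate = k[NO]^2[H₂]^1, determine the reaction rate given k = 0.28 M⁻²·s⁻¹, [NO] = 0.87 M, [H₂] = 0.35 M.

0.07418 M/s

Step 1: The rate law is rate = k[NO]^2[H₂]^1
Step 2: Substitute: rate = 0.28 × (0.87)^2 × (0.35)^1
Step 3: rate = 0.28 × 0.7569 × 0.35 = 0.0741762 M/s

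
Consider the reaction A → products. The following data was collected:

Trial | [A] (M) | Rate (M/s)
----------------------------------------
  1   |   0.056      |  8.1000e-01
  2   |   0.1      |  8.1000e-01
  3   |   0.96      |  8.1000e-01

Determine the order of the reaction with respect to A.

zeroth order (0)

Step 1: Compare trials - when concentration changes, rate stays constant.
Step 2: rate₂/rate₁ = 8.1000e-01/8.1000e-01 = 1
Step 3: [A]₂/[A]₁ = 0.1/0.056 = 1.786
Step 4: Since rate ratio ≈ (conc ratio)^0, the reaction is zeroth order.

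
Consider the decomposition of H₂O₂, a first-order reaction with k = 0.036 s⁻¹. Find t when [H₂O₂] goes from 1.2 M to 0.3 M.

38.51 s

Step 1: For first-order: t = ln([H₂O₂]₀/[H₂O₂])/k
Step 2: t = ln(1.2/0.3)/0.036
Step 3: t = ln(4)/0.036
Step 4: t = 1.386/0.036 = 38.51 s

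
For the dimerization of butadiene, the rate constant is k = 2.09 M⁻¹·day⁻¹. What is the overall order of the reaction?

second order (2)

Step 1: The units of k for an nth-order reaction are (concentration)^(1-n)·(time)⁻¹.
Step 2: Here k has units M⁻¹·day⁻¹, so the concentration exponent is -1.
Step 3: 1 - n = -1 ⇒ n = 2. The reaction is second order.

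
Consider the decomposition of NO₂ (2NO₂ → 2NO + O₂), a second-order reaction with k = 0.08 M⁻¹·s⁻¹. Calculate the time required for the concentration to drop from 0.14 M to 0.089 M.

51.16 s

Step 1: For second-order: t = (1/[NO₂] - 1/[NO₂]₀)/k
Step 2: t = (1/0.089 - 1/0.14)/0.08
Step 3: t = (11.24 - 7.143)/0.08
Step 4: t = 4.093/0.08 = 51.16 s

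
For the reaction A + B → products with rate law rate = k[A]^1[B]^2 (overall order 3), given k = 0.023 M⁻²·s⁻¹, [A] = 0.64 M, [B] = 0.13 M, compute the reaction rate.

0.0002488 M/s

Step 1: The rate law is rate = k[A]^1[B]^2, overall order = 1+2 = 3
Step 2: Substitute values: rate = 0.023 × (0.64)^1 × (0.13)^2
Step 3: rate = 0.023 × 0.64 × 0.0169 = 0.000248768 M/s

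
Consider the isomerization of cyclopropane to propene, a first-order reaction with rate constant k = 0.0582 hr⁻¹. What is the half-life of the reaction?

11.91 hr

Step 1: For a first-order reaction, t₁/₂ = ln(2)/k
Step 2: t₁/₂ = ln(2)/0.0582
Step 3: t₁/₂ = 0.6931/0.0582 = 11.91 hr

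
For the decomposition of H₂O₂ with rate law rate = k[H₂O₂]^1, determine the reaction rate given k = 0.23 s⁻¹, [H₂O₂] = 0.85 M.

0.1955 M/s

Step 1: Identify the rate law: rate = k[H₂O₂]^1
Step 2: Substitute values: rate = 0.23 × (0.85)^1
Step 3: Calculate: rate = 0.23 × 0.85 = 0.1955 M/s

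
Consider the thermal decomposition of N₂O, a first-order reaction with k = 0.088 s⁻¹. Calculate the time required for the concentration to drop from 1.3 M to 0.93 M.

3.806 s

Step 1: For first-order: t = ln([N₂O]₀/[N₂O])/k
Step 2: t = ln(1.3/0.93)/0.088
Step 3: t = ln(1.398)/0.088
Step 4: t = 0.3349/0.088 = 3.806 s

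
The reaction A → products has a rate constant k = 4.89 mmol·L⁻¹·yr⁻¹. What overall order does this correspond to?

zeroth order (0)

Step 1: The units of k for an nth-order reaction are (concentration)^(1-n)·(time)⁻¹.
Step 2: Here k has units mmol·L⁻¹·yr⁻¹, so the concentration exponent is 1.
Step 3: 1 - n = 1 ⇒ n = 0. The reaction is zeroth order.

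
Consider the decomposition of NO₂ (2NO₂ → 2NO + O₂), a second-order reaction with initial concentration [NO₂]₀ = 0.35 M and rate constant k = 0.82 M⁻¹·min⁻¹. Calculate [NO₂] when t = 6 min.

0.1286 M

Step 1: For a second-order reaction: 1/[NO₂] = 1/[NO₂]₀ + kt
Step 2: 1/[NO₂] = 1/0.35 + 0.82 × 6
Step 3: 1/[NO₂] = 2.857 + 4.92 = 7.777
Step 4: [NO₂] = 1/7.777 = 0.1286 M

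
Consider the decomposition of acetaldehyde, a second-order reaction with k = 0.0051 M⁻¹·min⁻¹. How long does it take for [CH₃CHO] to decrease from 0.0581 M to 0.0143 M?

1.034e+04 min

Step 1: For second-order: t = (1/[CH₃CHO] - 1/[CH₃CHO]₀)/k
Step 2: t = (1/0.0143 - 1/0.0581)/0.0051
Step 3: t = (69.93 - 17.21)/0.0051
Step 4: t = 52.72/0.0051 = 1.034e+04 min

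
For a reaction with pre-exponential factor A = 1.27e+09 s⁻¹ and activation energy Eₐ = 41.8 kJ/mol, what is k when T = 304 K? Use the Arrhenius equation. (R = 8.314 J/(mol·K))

8.34e+01 s⁻¹

Step 1: Use the Arrhenius equation: k = A × exp(-Eₐ/RT)
Step 2: Convert Eₐ to J/mol: 41.8 kJ/mol = 41800 J/mol
Step 3: Calculate the exponent: -Eₐ/(RT) = -41800/(8.314 × 304) = -16.53837
Step 4: k = 1.27e+09 × exp(-16.53837)
Step 5: k = 1.27e+09 × 6.56867e-08 = 8.3422e+01 s⁻¹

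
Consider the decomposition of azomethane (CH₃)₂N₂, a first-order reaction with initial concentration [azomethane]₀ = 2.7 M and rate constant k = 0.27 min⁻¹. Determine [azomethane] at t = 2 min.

1.573 M

Step 1: For a first-order reaction: [azomethane] = [azomethane]₀ × e^(-kt)
Step 2: [azomethane] = 2.7 × e^(-0.27 × 2)
Step 3: [azomethane] = 2.7 × e^(-0.54)
Step 4: [azomethane] = 2.7 × 0.582748 = 1.573 M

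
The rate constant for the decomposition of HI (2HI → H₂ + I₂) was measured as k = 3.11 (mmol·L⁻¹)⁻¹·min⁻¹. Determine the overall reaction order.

second order (2)

Step 1: The units of k for an nth-order reaction are (concentration)^(1-n)·(time)⁻¹.
Step 2: Here k has units (mmol·L⁻¹)⁻¹·min⁻¹, so the concentration exponent is -1.
Step 3: 1 - n = -1 ⇒ n = 2. The reaction is second order.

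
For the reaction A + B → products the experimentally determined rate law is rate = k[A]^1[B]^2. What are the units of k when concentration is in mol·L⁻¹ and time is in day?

(mol·L⁻¹)⁻²·day⁻¹

Step 1: Overall order = 1 + 2 = 3.
Step 2: rate has units mol·L⁻¹·day⁻¹; [A]^1[B]^2 has units (mol·L⁻¹)^3.
Step 3: k = rate/([A]^1[B]^2), so units of k = (mol·L⁻¹)^(1-3)·day⁻¹ = (mol·L⁻¹)⁻²·day⁻¹.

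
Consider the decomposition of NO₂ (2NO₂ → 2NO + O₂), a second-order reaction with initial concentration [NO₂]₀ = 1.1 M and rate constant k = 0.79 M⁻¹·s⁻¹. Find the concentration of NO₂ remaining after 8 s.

0.1383 M

Step 1: For a second-order reaction: 1/[NO₂] = 1/[NO₂]₀ + kt
Step 2: 1/[NO₂] = 1/1.1 + 0.79 × 8
Step 3: 1/[NO₂] = 0.9091 + 6.32 = 7.229
Step 4: [NO₂] = 1/7.229 = 0.1383 M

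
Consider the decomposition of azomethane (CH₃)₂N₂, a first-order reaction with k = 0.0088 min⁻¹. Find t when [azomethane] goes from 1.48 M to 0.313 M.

176.5 min

Step 1: For first-order: t = ln([azomethane]₀/[azomethane])/k
Step 2: t = ln(1.48/0.313)/0.0088
Step 3: t = ln(4.728)/0.0088
Step 4: t = 1.554/0.0088 = 176.5 min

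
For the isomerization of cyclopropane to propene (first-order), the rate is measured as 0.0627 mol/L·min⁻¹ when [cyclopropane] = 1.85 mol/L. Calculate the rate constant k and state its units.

0.03389 min⁻¹

Step 1: rate = k[cyclopropane]^1, so k = rate / [cyclopropane]^1.
Step 2: k = 0.0627 / (1.85)^1 = 0.0627 / 1.85.
Step 3: k = 0.03389 min⁻¹.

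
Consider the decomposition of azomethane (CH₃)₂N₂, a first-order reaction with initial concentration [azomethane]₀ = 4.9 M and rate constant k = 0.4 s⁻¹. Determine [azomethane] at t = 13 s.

0.02703 M

Step 1: For a first-order reaction: [azomethane] = [azomethane]₀ × e^(-kt)
Step 2: [azomethane] = 4.9 × e^(-0.4 × 13)
Step 3: [azomethane] = 4.9 × e^(-5.2)
Step 4: [azomethane] = 4.9 × 0.00551656 = 0.02703 M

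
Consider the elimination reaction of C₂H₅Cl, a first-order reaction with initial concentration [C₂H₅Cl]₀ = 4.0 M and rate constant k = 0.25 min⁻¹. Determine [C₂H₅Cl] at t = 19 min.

0.03461 M

Step 1: For a first-order reaction: [C₂H₅Cl] = [C₂H₅Cl]₀ × e^(-kt)
Step 2: [C₂H₅Cl] = 4.0 × e^(-0.25 × 19)
Step 3: [C₂H₅Cl] = 4.0 × e^(-4.75)
Step 4: [C₂H₅Cl] = 4.0 × 0.0086517 = 0.03461 M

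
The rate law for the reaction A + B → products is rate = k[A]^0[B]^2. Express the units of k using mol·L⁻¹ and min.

(mol·L⁻¹)⁻¹·min⁻¹

Step 1: Overall order = 0 + 2 = 2.
Step 2: rate has units mol·L⁻¹·min⁻¹; [A]^0[B]^2 has units (mol·L⁻¹)^2.
Step 3: k = rate/([A]^0[B]^2), so units of k = (mol·L⁻¹)^(1-2)·min⁻¹ = (mol·L⁻¹)⁻¹·min⁻¹.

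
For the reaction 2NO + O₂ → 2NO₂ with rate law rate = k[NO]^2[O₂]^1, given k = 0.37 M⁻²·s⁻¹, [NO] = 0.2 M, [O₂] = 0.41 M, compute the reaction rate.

0.006068 M/s

Step 1: The rate law is rate = k[NO]^2[O₂]^1
Step 2: Substitute: rate = 0.37 × (0.2)^2 × (0.41)^1
Step 3: rate = 0.37 × 0.04 × 0.41 = 0.006068 M/s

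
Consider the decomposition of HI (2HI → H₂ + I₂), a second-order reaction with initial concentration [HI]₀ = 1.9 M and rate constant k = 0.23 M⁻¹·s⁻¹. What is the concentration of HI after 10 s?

0.3538 M

Step 1: For a second-order reaction: 1/[HI] = 1/[HI]₀ + kt
Step 2: 1/[HI] = 1/1.9 + 0.23 × 10
Step 3: 1/[HI] = 0.5263 + 2.3 = 2.826
Step 4: [HI] = 1/2.826 = 0.3538 M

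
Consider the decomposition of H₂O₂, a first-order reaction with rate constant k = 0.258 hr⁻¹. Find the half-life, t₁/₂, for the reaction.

2.687 hr

Step 1: For a first-order reaction, t₁/₂ = ln(2)/k
Step 2: t₁/₂ = ln(2)/0.258
Step 3: t₁/₂ = 0.6931/0.258 = 2.687 hr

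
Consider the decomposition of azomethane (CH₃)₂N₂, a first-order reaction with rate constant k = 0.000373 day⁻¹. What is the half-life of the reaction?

1858 day

Step 1: For a first-order reaction, t₁/₂ = ln(2)/k
Step 2: t₁/₂ = ln(2)/0.000373
Step 3: t₁/₂ = 0.6931/0.000373 = 1858 day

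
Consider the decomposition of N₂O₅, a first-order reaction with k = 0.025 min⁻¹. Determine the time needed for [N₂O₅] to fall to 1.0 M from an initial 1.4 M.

13.46 min

Step 1: For first-order: t = ln([N₂O₅]₀/[N₂O₅])/k
Step 2: t = ln(1.4/1.0)/0.025
Step 3: t = ln(1.4)/0.025
Step 4: t = 0.3365/0.025 = 13.46 min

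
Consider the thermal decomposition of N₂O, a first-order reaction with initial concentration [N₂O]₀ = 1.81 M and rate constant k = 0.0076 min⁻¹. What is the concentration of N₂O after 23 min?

1.52 M

Step 1: For a first-order reaction: [N₂O] = [N₂O]₀ × e^(-kt)
Step 2: [N₂O] = 1.81 × e^(-0.0076 × 23)
Step 3: [N₂O] = 1.81 × e^(-0.1748)
Step 4: [N₂O] = 1.81 × 0.839625 = 1.52 M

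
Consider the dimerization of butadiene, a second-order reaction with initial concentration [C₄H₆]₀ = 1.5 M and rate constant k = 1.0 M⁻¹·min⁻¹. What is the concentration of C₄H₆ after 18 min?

0.05357 M

Step 1: For a second-order reaction: 1/[C₄H₆] = 1/[C₄H₆]₀ + kt
Step 2: 1/[C₄H₆] = 1/1.5 + 1.0 × 18
Step 3: 1/[C₄H₆] = 0.6667 + 18 = 18.67
Step 4: [C₄H₆] = 1/18.67 = 0.05357 M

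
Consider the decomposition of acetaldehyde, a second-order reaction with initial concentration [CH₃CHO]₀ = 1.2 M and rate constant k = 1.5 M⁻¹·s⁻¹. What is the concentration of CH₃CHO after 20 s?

0.03243 M

Step 1: For a second-order reaction: 1/[CH₃CHO] = 1/[CH₃CHO]₀ + kt
Step 2: 1/[CH₃CHO] = 1/1.2 + 1.5 × 20
Step 3: 1/[CH₃CHO] = 0.8333 + 30 = 30.83
Step 4: [CH₃CHO] = 1/30.83 = 0.03243 M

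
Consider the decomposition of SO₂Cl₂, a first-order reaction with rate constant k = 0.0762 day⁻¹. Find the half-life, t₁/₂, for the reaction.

9.096 day

Step 1: For a first-order reaction, t₁/₂ = ln(2)/k
Step 2: t₁/₂ = ln(2)/0.0762
Step 3: t₁/₂ = 0.6931/0.0762 = 9.096 day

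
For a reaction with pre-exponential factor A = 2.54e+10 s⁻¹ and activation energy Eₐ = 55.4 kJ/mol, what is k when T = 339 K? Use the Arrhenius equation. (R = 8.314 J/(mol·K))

7.38e+01 s⁻¹

Step 1: Use the Arrhenius equation: k = A × exp(-Eₐ/RT)
Step 2: Convert Eₐ to J/mol: 55.4 kJ/mol = 55400 J/mol
Step 3: Calculate the exponent: -Eₐ/(RT) = -55400/(8.314 × 339) = -19.65622
Step 4: k = 2.54e+10 × exp(-19.65622)
Step 5: k = 2.54e+10 × 2.90678e-09 = 7.3832e+01 s⁻¹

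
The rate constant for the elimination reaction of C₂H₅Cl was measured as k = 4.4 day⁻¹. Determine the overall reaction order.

first order (1)

Step 1: The units of k for an nth-order reaction are (concentration)^(1-n)·(time)⁻¹.
Step 2: Here k has units day⁻¹, so the concentration exponent is 0.
Step 3: 1 - n = 0 ⇒ n = 1. The reaction is first order.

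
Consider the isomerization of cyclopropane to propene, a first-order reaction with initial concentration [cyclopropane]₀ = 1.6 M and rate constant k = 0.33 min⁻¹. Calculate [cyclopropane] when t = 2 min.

0.827 M

Step 1: For a first-order reaction: [cyclopropane] = [cyclopropane]₀ × e^(-kt)
Step 2: [cyclopropane] = 1.6 × e^(-0.33 × 2)
Step 3: [cyclopropane] = 1.6 × e^(-0.66)
Step 4: [cyclopropane] = 1.6 × 0.516851 = 0.827 M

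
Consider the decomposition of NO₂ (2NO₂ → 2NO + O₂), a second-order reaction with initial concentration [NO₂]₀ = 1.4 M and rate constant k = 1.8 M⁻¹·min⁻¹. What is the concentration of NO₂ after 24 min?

0.02277 M

Step 1: For a second-order reaction: 1/[NO₂] = 1/[NO₂]₀ + kt
Step 2: 1/[NO₂] = 1/1.4 + 1.8 × 24
Step 3: 1/[NO₂] = 0.7143 + 43.2 = 43.91
Step 4: [NO₂] = 1/43.91 = 0.02277 M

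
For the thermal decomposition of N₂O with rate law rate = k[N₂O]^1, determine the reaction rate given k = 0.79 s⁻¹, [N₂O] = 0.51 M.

0.4029 M/s

Step 1: Identify the rate law: rate = k[N₂O]^1
Step 2: Substitute values: rate = 0.79 × (0.51)^1
Step 3: Calculate: rate = 0.79 × 0.51 = 0.4029 M/s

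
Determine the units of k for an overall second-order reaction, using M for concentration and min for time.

M⁻¹·min⁻¹

Step 1: For overall order n, rate = k × (concentration)^n.
Step 2: Rate has units M·min⁻¹; concentration term has units M^2.
Step 3: k = rate / (concentration)^n, so units of k = M^(1-2)·min⁻¹ = M⁻¹·min⁻¹.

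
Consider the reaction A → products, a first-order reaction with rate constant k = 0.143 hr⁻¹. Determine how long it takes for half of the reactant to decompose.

4.847 hr

Step 1: For a first-order reaction, t₁/₂ = ln(2)/k
Step 2: t₁/₂ = ln(2)/0.143
Step 3: t₁/₂ = 0.6931/0.143 = 4.847 hr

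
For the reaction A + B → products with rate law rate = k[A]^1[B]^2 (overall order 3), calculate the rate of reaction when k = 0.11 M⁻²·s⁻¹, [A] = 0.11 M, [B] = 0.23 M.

0.0006401 M/s

Step 1: The rate law is rate = k[A]^1[B]^2, overall order = 1+2 = 3
Step 2: Substitute values: rate = 0.11 × (0.11)^1 × (0.23)^2
Step 3: rate = 0.11 × 0.11 × 0.0529 = 0.00064009 M/s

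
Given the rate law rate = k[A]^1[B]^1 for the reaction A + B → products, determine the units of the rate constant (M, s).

M⁻¹·s⁻¹

Step 1: Overall order = 1 + 1 = 2.
Step 2: rate has units M·s⁻¹; [A]^1[B]^1 has units M^2.
Step 3: k = rate/([A]^1[B]^1), so units of k = M^(1-2)·s⁻¹ = M⁻¹·s⁻¹.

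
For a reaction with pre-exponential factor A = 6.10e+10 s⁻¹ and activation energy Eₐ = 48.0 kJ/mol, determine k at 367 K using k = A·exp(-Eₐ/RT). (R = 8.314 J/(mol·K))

8.98e+03 s⁻¹

Step 1: Use the Arrhenius equation: k = A × exp(-Eₐ/RT)
Step 2: Convert Eₐ to J/mol: 48.0 kJ/mol = 48000 J/mol
Step 3: Calculate the exponent: -Eₐ/(RT) = -48000/(8.314 × 367) = -15.73132
Step 4: k = 6.10e+10 × exp(-15.73132)
Step 5: k = 6.10e+10 × 1.47223e-07 = 8.9806e+03 s⁻¹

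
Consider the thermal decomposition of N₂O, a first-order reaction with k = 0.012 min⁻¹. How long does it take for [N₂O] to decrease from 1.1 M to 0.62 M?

47.78 min

Step 1: For first-order: t = ln([N₂O]₀/[N₂O])/k
Step 2: t = ln(1.1/0.62)/0.012
Step 3: t = ln(1.774)/0.012
Step 4: t = 0.5733/0.012 = 47.78 min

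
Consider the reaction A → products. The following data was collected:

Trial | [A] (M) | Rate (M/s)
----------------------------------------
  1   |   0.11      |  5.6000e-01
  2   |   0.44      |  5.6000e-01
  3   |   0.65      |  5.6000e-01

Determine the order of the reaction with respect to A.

zeroth order (0)

Step 1: Compare trials - when concentration changes, rate stays constant.
Step 2: rate₂/rate₁ = 5.6000e-01/5.6000e-01 = 1
Step 3: [A]₂/[A]₁ = 0.44/0.11 = 4
Step 4: Since rate ratio ≈ (conc ratio)^0, the reaction is zeroth order.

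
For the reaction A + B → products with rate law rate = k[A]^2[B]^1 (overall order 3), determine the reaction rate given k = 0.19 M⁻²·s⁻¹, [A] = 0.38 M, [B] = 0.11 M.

0.003018 M/s

Step 1: The rate law is rate = k[A]^2[B]^1, overall order = 2+1 = 3
Step 2: Substitute values: rate = 0.19 × (0.38)^2 × (0.11)^1
Step 3: rate = 0.19 × 0.1444 × 0.11 = 0.00301796 M/s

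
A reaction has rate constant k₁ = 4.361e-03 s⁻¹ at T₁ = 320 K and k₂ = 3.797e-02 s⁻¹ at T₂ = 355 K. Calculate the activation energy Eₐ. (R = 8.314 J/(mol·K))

58.4 kJ/mol

Step 1: Use the two-temperature Arrhenius form: ln(k₂/k₁) = -Eₐ/R × (1/T₂ - 1/T₁)
Step 2: ln(k₂/k₁) = ln(3.797e-02/4.361e-03) = ln(8.70672) = 2.16409
Step 3: 1/T₂ - 1/T₁ = 1/355 - 1/320 = -3.080986e-04 K⁻¹
Step 4: Eₐ = -R × ln(k₂/k₁) / (1/T₂ - 1/T₁) = -8.314 × 2.16409 / -3.080986e-04
Step 5: Eₐ = 5.8398e+04 J/mol = 58.4 kJ/mol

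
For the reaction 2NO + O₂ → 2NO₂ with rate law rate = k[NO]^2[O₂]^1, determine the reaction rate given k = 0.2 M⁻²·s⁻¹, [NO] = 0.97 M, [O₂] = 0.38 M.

0.07151 M/s

Step 1: The rate law is rate = k[NO]^2[O₂]^1
Step 2: Substitute: rate = 0.2 × (0.97)^2 × (0.38)^1
Step 3: rate = 0.2 × 0.9409 × 0.38 = 0.0715084 M/s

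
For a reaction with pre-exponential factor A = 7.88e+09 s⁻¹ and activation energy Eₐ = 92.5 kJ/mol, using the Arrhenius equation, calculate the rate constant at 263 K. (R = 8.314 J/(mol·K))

3.34e-09 s⁻¹

Step 1: Use the Arrhenius equation: k = A × exp(-Eₐ/RT)
Step 2: Convert Eₐ to J/mol: 92.5 kJ/mol = 92500 J/mol
Step 3: Calculate the exponent: -Eₐ/(RT) = -92500/(8.314 × 263) = -42.30347
Step 4: k = 7.88e+09 × exp(-42.30347)
Step 5: k = 7.88e+09 × 4.24460e-19 = 3.3447e-09 s⁻¹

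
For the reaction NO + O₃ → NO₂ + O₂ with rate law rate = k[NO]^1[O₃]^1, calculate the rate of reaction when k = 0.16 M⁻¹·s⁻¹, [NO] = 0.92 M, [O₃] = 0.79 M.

0.1163 M/s

Step 1: The rate law is rate = k[NO]^1[O₃]^1
Step 2: Substitute: rate = 0.16 × (0.92)^1 × (0.79)^1
Step 3: rate = 0.16 × 0.92 × 0.79 = 0.116288 M/s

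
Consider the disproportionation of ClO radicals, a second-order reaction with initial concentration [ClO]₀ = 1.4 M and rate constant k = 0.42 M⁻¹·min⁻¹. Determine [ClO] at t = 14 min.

0.1516 M

Step 1: For a second-order reaction: 1/[ClO] = 1/[ClO]₀ + kt
Step 2: 1/[ClO] = 1/1.4 + 0.42 × 14
Step 3: 1/[ClO] = 0.7143 + 5.88 = 6.594
Step 4: [ClO] = 1/6.594 = 0.1516 M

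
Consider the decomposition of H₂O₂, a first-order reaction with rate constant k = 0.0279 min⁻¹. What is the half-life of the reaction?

24.84 min

Step 1: For a first-order reaction, t₁/₂ = ln(2)/k
Step 2: t₁/₂ = ln(2)/0.0279
Step 3: t₁/₂ = 0.6931/0.0279 = 24.84 min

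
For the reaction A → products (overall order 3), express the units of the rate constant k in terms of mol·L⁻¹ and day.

(mol·L⁻¹)⁻²·day⁻¹

Step 1: For overall order n, rate = k × (concentration)^n.
Step 2: Rate has units mol·L⁻¹·day⁻¹; concentration term has units (mol·L⁻¹)^3.
Step 3: k = rate / (concentration)^n, so units of k = (mol·L⁻¹)^(1-3)·day⁻¹ = (mol·L⁻¹)⁻²·day⁻¹.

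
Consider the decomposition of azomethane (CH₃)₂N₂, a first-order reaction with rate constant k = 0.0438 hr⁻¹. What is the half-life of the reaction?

15.83 hr

Step 1: For a first-order reaction, t₁/₂ = ln(2)/k
Step 2: t₁/₂ = ln(2)/0.0438
Step 3: t₁/₂ = 0.6931/0.0438 = 15.83 hr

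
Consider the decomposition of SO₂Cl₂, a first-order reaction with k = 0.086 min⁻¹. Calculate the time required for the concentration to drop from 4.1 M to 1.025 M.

16.12 min

Step 1: For first-order: t = ln([SO₂Cl₂]₀/[SO₂Cl₂])/k
Step 2: t = ln(4.1/1.025)/0.086
Step 3: t = ln(4)/0.086
Step 4: t = 1.386/0.086 = 16.12 min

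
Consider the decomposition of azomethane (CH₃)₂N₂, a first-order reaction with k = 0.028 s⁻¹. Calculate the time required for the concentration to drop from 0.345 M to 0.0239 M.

95.35 s

Step 1: For first-order: t = ln([azomethane]₀/[azomethane])/k
Step 2: t = ln(0.345/0.0239)/0.028
Step 3: t = ln(14.44)/0.028
Step 4: t = 2.67/0.028 = 95.35 s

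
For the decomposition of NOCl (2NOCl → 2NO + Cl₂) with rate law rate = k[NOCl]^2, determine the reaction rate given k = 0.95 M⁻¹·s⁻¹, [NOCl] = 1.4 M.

1.862 M/s

Step 1: Identify the rate law: rate = k[NOCl]^2
Step 2: Substitute values: rate = 0.95 × (1.4)^2
Step 3: Calculate: rate = 0.95 × 1.96 = 1.862 M/s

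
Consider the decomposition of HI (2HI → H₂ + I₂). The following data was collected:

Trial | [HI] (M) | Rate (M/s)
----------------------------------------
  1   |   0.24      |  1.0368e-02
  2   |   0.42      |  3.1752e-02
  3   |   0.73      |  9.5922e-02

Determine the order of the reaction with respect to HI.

second order (2)

Step 1: Compare trials to find order n where rate₂/rate₁ = ([HI]₂/[HI]₁)^n
Step 2: rate₂/rate₁ = 3.1752e-02/1.0368e-02 = 3.062
Step 3: [HI]₂/[HI]₁ = 0.42/0.24 = 1.75
Step 4: n = ln(3.062)/ln(1.75) = 2.00 ≈ 2
Step 5: The reaction is second order in HI.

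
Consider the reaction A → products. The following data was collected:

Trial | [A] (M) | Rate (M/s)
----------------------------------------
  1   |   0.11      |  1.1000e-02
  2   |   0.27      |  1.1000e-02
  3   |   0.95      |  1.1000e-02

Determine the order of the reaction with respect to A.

zeroth order (0)

Step 1: Compare trials - when concentration changes, rate stays constant.
Step 2: rate₂/rate₁ = 1.1000e-02/1.1000e-02 = 1
Step 3: [A]₂/[A]₁ = 0.27/0.11 = 2.455
Step 4: Since rate ratio ≈ (conc ratio)^0, the reaction is zeroth order.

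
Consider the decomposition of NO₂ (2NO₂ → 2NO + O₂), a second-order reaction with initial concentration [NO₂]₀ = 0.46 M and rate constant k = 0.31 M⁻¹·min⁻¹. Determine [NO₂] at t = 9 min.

0.2015 M

Step 1: For a second-order reaction: 1/[NO₂] = 1/[NO₂]₀ + kt
Step 2: 1/[NO₂] = 1/0.46 + 0.31 × 9
Step 3: 1/[NO₂] = 2.174 + 2.79 = 4.964
Step 4: [NO₂] = 1/4.964 = 0.2015 M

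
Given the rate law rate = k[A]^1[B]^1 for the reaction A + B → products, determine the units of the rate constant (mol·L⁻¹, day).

(mol·L⁻¹)⁻¹·day⁻¹

Step 1: Overall order = 1 + 1 = 2.
Step 2: rate has units mol·L⁻¹·day⁻¹; [A]^1[B]^1 has units (mol·L⁻¹)^2.
Step 3: k = rate/([A]^1[B]^1), so units of k = (mol·L⁻¹)^(1-2)·day⁻¹ = (mol·L⁻¹)⁻¹·day⁻¹.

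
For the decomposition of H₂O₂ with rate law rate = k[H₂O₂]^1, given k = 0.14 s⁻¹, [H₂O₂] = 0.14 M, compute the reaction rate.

0.0196 M/s

Step 1: Identify the rate law: rate = k[H₂O₂]^1
Step 2: Substitute values: rate = 0.14 × (0.14)^1
Step 3: Calculate: rate = 0.14 × 0.14 = 0.0196 M/s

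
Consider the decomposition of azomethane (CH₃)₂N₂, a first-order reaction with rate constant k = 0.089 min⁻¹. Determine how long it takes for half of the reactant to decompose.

7.788 min

Step 1: For a first-order reaction, t₁/₂ = ln(2)/k
Step 2: t₁/₂ = ln(2)/0.089
Step 3: t₁/₂ = 0.6931/0.089 = 7.788 min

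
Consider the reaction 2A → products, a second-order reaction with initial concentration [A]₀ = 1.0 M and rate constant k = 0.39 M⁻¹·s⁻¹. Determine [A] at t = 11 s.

0.189 M

Step 1: For a second-order reaction: 1/[A] = 1/[A]₀ + kt
Step 2: 1/[A] = 1/1.0 + 0.39 × 11
Step 3: 1/[A] = 1 + 4.29 = 5.29
Step 4: [A] = 1/5.29 = 0.189 M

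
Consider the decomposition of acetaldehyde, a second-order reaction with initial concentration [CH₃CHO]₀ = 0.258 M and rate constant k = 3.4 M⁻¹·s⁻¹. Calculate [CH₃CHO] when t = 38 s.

0.007515 M

Step 1: For a second-order reaction: 1/[CH₃CHO] = 1/[CH₃CHO]₀ + kt
Step 2: 1/[CH₃CHO] = 1/0.258 + 3.4 × 38
Step 3: 1/[CH₃CHO] = 3.876 + 129.2 = 133.1
Step 4: [CH₃CHO] = 1/133.1 = 0.007515 M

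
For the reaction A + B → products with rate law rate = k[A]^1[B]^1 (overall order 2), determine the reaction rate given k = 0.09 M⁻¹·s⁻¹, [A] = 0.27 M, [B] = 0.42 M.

0.01021 M/s

Step 1: The rate law is rate = k[A]^1[B]^1, overall order = 1+1 = 2
Step 2: Substitute values: rate = 0.09 × (0.27)^1 × (0.42)^1
Step 3: rate = 0.09 × 0.27 × 0.42 = 0.010206 M/s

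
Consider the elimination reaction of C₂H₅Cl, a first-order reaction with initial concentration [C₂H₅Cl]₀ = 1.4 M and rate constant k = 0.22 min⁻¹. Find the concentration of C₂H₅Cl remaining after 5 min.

0.466 M

Step 1: For a first-order reaction: [C₂H₅Cl] = [C₂H₅Cl]₀ × e^(-kt)
Step 2: [C₂H₅Cl] = 1.4 × e^(-0.22 × 5)
Step 3: [C₂H₅Cl] = 1.4 × e^(-1.1)
Step 4: [C₂H₅Cl] = 1.4 × 0.332871 = 0.466 M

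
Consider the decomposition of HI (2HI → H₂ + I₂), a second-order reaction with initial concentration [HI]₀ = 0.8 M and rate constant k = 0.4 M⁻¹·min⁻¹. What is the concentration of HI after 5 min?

0.3077 M

Step 1: For a second-order reaction: 1/[HI] = 1/[HI]₀ + kt
Step 2: 1/[HI] = 1/0.8 + 0.4 × 5
Step 3: 1/[HI] = 1.25 + 2 = 3.25
Step 4: [HI] = 1/3.25 = 0.3077 M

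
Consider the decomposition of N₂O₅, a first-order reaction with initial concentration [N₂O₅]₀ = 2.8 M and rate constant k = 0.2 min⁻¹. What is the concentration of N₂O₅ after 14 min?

0.1703 M

Step 1: For a first-order reaction: [N₂O₅] = [N₂O₅]₀ × e^(-kt)
Step 2: [N₂O₅] = 2.8 × e^(-0.2 × 14)
Step 3: [N₂O₅] = 2.8 × e^(-2.8)
Step 4: [N₂O₅] = 2.8 × 0.0608101 = 0.1703 M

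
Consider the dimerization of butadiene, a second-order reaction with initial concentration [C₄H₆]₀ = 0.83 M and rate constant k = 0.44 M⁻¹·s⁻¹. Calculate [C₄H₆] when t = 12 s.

0.1542 M

Step 1: For a second-order reaction: 1/[C₄H₆] = 1/[C₄H₆]₀ + kt
Step 2: 1/[C₄H₆] = 1/0.83 + 0.44 × 12
Step 3: 1/[C₄H₆] = 1.205 + 5.28 = 6.485
Step 4: [C₄H₆] = 1/6.485 = 0.1542 M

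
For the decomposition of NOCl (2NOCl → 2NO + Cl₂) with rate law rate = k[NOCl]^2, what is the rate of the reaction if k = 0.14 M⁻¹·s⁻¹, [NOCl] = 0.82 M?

0.09414 M/s

Step 1: Identify the rate law: rate = k[NOCl]^2
Step 2: Substitute values: rate = 0.14 × (0.82)^2
Step 3: Calculate: rate = 0.14 × 0.6724 = 0.094136 M/s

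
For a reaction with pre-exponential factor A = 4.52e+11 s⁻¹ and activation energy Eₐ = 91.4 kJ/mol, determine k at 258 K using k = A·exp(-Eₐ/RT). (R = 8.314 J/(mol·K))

1.41e-07 s⁻¹

Step 1: Use the Arrhenius equation: k = A × exp(-Eₐ/RT)
Step 2: Convert Eₐ to J/mol: 91.4 kJ/mol = 91400 J/mol
Step 3: Calculate the exponent: -Eₐ/(RT) = -91400/(8.314 × 258) = -42.61048
Step 4: k = 4.52e+11 × exp(-42.61048)
Step 5: k = 4.52e+11 × 3.12251e-19 = 1.4114e-07 s⁻¹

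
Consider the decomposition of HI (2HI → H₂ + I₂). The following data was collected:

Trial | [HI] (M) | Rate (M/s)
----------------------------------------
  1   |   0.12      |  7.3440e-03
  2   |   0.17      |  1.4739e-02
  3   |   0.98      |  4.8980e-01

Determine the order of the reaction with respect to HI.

second order (2)

Step 1: Compare trials to find order n where rate₂/rate₁ = ([HI]₂/[HI]₁)^n
Step 2: rate₂/rate₁ = 1.4739e-02/7.3440e-03 = 2.007
Step 3: [HI]₂/[HI]₁ = 0.17/0.12 = 1.417
Step 4: n = ln(2.007)/ln(1.417) = 2.00 ≈ 2
Step 5: The reaction is second order in HI.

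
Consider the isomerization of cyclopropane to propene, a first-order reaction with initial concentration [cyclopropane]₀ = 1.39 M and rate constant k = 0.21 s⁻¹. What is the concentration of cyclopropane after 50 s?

3.828e-05 M

Step 1: For a first-order reaction: [cyclopropane] = [cyclopropane]₀ × e^(-kt)
Step 2: [cyclopropane] = 1.39 × e^(-0.21 × 50)
Step 3: [cyclopropane] = 1.39 × e^(-10.5)
Step 4: [cyclopropane] = 1.39 × 2.75364e-05 = 3.828e-05 M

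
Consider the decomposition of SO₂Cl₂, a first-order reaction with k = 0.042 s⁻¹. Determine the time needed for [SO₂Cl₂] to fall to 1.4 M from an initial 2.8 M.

16.5 s

Step 1: For first-order: t = ln([SO₂Cl₂]₀/[SO₂Cl₂])/k
Step 2: t = ln(2.8/1.4)/0.042
Step 3: t = ln(2)/0.042
Step 4: t = 0.6931/0.042 = 16.5 s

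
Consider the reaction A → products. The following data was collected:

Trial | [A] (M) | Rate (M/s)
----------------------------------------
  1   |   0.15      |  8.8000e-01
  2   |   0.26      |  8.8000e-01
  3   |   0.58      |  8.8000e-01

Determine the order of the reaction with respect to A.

zeroth order (0)

Step 1: Compare trials - when concentration changes, rate stays constant.
Step 2: rate₂/rate₁ = 8.8000e-01/8.8000e-01 = 1
Step 3: [A]₂/[A]₁ = 0.26/0.15 = 1.733
Step 4: Since rate ratio ≈ (conc ratio)^0, the reaction is zeroth order.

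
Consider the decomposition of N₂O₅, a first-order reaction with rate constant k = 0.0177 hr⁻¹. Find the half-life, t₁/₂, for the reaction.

39.16 hr

Step 1: For a first-order reaction, t₁/₂ = ln(2)/k
Step 2: t₁/₂ = ln(2)/0.0177
Step 3: t₁/₂ = 0.6931/0.0177 = 39.16 hr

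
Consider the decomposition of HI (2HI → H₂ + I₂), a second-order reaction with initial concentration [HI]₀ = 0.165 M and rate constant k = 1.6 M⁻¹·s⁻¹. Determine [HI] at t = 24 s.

0.02249 M

Step 1: For a second-order reaction: 1/[HI] = 1/[HI]₀ + kt
Step 2: 1/[HI] = 1/0.165 + 1.6 × 24
Step 3: 1/[HI] = 6.061 + 38.4 = 44.46
Step 4: [HI] = 1/44.46 = 0.02249 M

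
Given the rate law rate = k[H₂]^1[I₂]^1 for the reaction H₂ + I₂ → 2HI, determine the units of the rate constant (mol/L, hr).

(mol/L)⁻¹·hr⁻¹

Step 1: Overall order = 1 + 1 = 2.
Step 2: rate has units mol/L·hr⁻¹; [H₂]^1[I₂]^1 has units (mol/L)^2.
Step 3: k = rate/([H₂]^1[I₂]^1), so units of k = (mol/L)^(1-2)·hr⁻¹ = (mol/L)⁻¹·hr⁻¹.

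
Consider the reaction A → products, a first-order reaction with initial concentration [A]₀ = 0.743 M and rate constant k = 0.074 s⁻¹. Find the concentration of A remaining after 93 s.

0.0007624 M

Step 1: For a first-order reaction: [A] = [A]₀ × e^(-kt)
Step 2: [A] = 0.743 × e^(-0.074 × 93)
Step 3: [A] = 0.743 × e^(-6.882)
Step 4: [A] = 0.743 × 0.00102609 = 0.0007624 M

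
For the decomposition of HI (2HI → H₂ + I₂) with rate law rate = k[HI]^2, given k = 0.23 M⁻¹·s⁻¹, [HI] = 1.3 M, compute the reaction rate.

0.3887 M/s

Step 1: Identify the rate law: rate = k[HI]^2
Step 2: Substitute values: rate = 0.23 × (1.3)^2
Step 3: Calculate: rate = 0.23 × 1.69 = 0.3887 M/s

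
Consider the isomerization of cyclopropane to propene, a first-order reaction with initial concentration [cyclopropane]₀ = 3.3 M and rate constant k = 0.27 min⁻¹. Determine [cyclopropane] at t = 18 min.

0.02558 M

Step 1: For a first-order reaction: [cyclopropane] = [cyclopropane]₀ × e^(-kt)
Step 2: [cyclopropane] = 3.3 × e^(-0.27 × 18)
Step 3: [cyclopropane] = 3.3 × e^(-4.86)
Step 4: [cyclopropane] = 3.3 × 0.00775048 = 0.02558 M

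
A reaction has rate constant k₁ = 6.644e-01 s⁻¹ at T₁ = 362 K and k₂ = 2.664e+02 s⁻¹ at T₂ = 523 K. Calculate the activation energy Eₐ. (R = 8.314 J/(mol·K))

58.6 kJ/mol

Step 1: Use the two-temperature Arrhenius form: ln(k₂/k₁) = -Eₐ/R × (1/T₂ - 1/T₁)
Step 2: ln(k₂/k₁) = ln(2.664e+02/6.644e-01) = ln(400.963) = 5.99387
Step 3: 1/T₂ - 1/T₁ = 1/523 - 1/362 = -8.503851e-04 K⁻¹
Step 4: Eₐ = -R × ln(k₂/k₁) / (1/T₂ - 1/T₁) = -8.314 × 5.99387 / -8.503851e-04
Step 5: Eₐ = 5.8601e+04 J/mol = 58.6 kJ/mol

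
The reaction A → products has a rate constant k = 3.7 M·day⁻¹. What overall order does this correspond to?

zeroth order (0)

Step 1: The units of k for an nth-order reaction are (concentration)^(1-n)·(time)⁻¹.
Step 2: Here k has units M·day⁻¹, so the concentration exponent is 1.
Step 3: 1 - n = 1 ⇒ n = 0. The reaction is zeroth order.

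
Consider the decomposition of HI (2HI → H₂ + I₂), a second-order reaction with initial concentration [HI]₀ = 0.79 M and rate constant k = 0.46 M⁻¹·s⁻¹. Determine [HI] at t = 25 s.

0.07833 M

Step 1: For a second-order reaction: 1/[HI] = 1/[HI]₀ + kt
Step 2: 1/[HI] = 1/0.79 + 0.46 × 25
Step 3: 1/[HI] = 1.266 + 11.5 = 12.77
Step 4: [HI] = 1/12.77 = 0.07833 M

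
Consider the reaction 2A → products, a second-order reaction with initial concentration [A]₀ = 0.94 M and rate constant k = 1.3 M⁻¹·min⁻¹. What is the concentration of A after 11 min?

0.06509 M

Step 1: For a second-order reaction: 1/[A] = 1/[A]₀ + kt
Step 2: 1/[A] = 1/0.94 + 1.3 × 11
Step 3: 1/[A] = 1.064 + 14.3 = 15.36
Step 4: [A] = 1/15.36 = 0.06509 M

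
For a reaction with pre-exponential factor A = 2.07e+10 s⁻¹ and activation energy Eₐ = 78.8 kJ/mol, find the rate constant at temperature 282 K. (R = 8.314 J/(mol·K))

5.24e-05 s⁻¹

Step 1: Use the Arrhenius equation: k = A × exp(-Eₐ/RT)
Step 2: Convert Eₐ to J/mol: 78.8 kJ/mol = 78800 J/mol
Step 3: Calculate the exponent: -Eₐ/(RT) = -78800/(8.314 × 282) = -33.60989
Step 4: k = 2.07e+10 × exp(-33.60989)
Step 5: k = 2.07e+10 × 2.53169e-15 = 5.2406e-05 s⁻¹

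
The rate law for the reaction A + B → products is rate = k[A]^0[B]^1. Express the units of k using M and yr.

yr⁻¹

Step 1: Overall order = 0 + 1 = 1.
Step 2: rate has units M·yr⁻¹; [A]^0[B]^1 has units M^1.
Step 3: k = rate/([A]^0[B]^1), so units of k = M^(1-1)·yr⁻¹ = yr⁻¹.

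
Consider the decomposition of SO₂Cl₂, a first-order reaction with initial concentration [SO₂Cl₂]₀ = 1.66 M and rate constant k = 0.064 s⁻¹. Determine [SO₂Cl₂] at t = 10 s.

0.8753 M

Step 1: For a first-order reaction: [SO₂Cl₂] = [SO₂Cl₂]₀ × e^(-kt)
Step 2: [SO₂Cl₂] = 1.66 × e^(-0.064 × 10)
Step 3: [SO₂Cl₂] = 1.66 × e^(-0.64)
Step 4: [SO₂Cl₂] = 1.66 × 0.527292 = 0.8753 M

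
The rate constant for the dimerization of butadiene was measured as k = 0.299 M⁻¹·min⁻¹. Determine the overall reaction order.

second order (2)

Step 1: The units of k for an nth-order reaction are (concentration)^(1-n)·(time)⁻¹.
Step 2: Here k has units M⁻¹·min⁻¹, so the concentration exponent is -1.
Step 3: 1 - n = -1 ⇒ n = 2. The reaction is second order.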